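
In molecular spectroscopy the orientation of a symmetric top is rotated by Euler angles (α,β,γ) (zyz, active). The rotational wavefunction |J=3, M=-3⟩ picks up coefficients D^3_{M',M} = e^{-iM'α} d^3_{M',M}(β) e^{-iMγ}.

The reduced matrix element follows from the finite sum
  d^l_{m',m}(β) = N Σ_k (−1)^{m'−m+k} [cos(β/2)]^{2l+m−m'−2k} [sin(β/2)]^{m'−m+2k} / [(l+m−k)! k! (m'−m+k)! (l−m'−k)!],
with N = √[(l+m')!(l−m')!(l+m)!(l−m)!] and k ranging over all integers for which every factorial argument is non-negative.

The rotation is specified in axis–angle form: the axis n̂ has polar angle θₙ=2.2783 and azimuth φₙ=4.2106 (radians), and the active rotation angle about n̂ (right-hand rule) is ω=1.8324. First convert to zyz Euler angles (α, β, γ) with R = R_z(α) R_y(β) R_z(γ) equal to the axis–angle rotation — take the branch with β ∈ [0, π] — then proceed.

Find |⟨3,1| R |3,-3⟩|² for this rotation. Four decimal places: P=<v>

Axis–angle → zyz. n̂ = (sinθₙcosφₙ, sinθₙsinφₙ, cosθₙ) = (-0.365550, -0.666298, -0.649939), ω = 1.8324.
R = I cosω + sinω [n̂]ₓ + (1−cosω) n̂n̂ᵀ gives
  R = [-0.090444, +0.934384, -0.344597; -0.321267, +0.300143, +0.898166; +0.942660, +0.191941, +0.273041]
β = atan2(√(R₁₃²+R₂₃²), R₃₃) = 1.294244; α = atan2(R₂₃, R₁₃) mod 2π = 1.937144; γ = atan2(R₃₂, −R₃₁) mod 2π = 2.940722
D^3_{1,-3}(1.9371,1.2942,2.9407) = e^{-i·1·1.9371}·d^3_{1,-3}(1.2942)·e^{-i·-3·2.9407}. Compute d first:
Half-angle: c=0.797822, s=0.602893. N=√(24·2·1·720)=185.903201
The bounds max(0,m−m')=0 and min(l+m,l−m')=0 give 1 term
  k=0: (−1)^4·185.9032/(48)·0.7978^2·0.6029^4 = +0.325700
d^3_{1,-3}(1.2942) = +0.325700
|D^3_{1,-3}|² = |d^3_{1,-3}(β)|² = (+0.325700)² = 0.106081 (the z-rotation phases have unit modulus)

P=0.1061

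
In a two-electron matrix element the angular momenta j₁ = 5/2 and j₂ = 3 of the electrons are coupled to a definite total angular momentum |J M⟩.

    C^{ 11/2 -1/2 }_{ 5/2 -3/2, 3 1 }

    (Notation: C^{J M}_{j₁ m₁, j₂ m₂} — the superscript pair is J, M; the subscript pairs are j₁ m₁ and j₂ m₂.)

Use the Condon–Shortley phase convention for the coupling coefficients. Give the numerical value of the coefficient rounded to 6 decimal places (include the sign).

+0.402911

j₁+j₂−J=0  J+j₁−j₂=5  J−j₁+j₂=6  j₁+j₂+J+1=12
(j₁±m₁, j₂±m₂, J±M) = (1,4,4,2,5,6)
P² = 16588800/77
sum k=0..0:
  [0] +1/1152 = 1/1152
S = 1/1152
C² = P²·S² = 25/154 ; C = +0.402911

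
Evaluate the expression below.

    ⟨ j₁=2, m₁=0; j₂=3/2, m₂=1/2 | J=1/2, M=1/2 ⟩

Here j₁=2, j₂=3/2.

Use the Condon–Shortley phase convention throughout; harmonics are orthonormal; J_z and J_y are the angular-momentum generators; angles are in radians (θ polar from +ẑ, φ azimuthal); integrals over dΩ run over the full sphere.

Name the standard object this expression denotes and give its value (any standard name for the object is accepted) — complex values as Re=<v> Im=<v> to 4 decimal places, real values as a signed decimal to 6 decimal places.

This is a Clebsch–Gordan (vector-coupling) coefficient.
j₁+j₂−J=3  J+j₁−j₂=1  J−j₁+j₂=0  j₁+j₂+J+1=5
(j₁±m₁, j₂±m₂, J±M) = (2,2,2,1,1,0)
P² = 4/5
sum k=2..2:
  [2] +1/2 = 1/2
S = 1/2
C² = P²·S² = 1/5 ; C = +0.447214

Clebsch–Gordan coefficient, +√(1/5) ≈ +0.447214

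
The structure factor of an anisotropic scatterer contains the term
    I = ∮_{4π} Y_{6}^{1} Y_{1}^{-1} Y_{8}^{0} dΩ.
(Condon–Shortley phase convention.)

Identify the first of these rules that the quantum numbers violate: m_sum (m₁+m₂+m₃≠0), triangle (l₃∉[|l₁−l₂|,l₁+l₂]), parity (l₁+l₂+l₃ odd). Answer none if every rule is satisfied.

triangle

azimuthal sum: 1 − 1 + 0 = 0  ✓
l₃ must lie in [5,7]; have l₃=8  ✗
L = 6 + 1 + 8 = 15 (odd)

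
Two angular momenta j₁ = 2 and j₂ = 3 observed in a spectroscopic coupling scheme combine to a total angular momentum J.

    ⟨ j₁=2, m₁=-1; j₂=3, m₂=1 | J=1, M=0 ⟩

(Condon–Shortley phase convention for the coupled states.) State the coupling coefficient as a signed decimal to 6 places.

j₁+j₂−J=4  J+j₁−j₂=0  J−j₁+j₂=2  j₁+j₂+J+1=7
(j₁±m₁, j₂±m₂, J±M) = (1,3,4,2,1,1)
P² = 288/35
sum k=3..3:
  [3] −1/6 = -1/6
S = -1/6
C² = P²·S² = 8/35 ; C = -0.478091

-0.478091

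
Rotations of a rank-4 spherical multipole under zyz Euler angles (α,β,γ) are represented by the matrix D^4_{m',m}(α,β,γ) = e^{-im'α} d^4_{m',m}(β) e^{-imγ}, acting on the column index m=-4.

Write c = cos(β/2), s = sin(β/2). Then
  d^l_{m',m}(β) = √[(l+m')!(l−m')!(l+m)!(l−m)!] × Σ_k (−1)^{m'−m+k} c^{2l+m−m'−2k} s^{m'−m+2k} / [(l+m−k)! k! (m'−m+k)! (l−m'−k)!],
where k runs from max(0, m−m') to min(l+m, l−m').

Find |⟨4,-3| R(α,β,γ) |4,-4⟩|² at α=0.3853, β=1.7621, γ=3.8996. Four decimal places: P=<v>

Split into d^4_{-3,-4}(β=1.7621) × two z-phases.
c=cos(1.762100/2)=0.636342, s=sin(1.762100/2)=0.771407; N=√[1·5040·1·40320]=14255.272709
k: max(0,(-4)−(-3))=0 … min(4+(-4),4−(-3))=0
  k=0: (−1)^1·14255.2727/(5040)·0.6363^7·0.7714^1 = -0.092185
d^4_{-3,-4}(1.7621) = -0.092185
|D^4_{-3,-4}|² = |d^4_{-3,-4}(β)|² = (-0.092185)² = 0.008498 (the z-rotation phases have unit modulus)

P=0.0085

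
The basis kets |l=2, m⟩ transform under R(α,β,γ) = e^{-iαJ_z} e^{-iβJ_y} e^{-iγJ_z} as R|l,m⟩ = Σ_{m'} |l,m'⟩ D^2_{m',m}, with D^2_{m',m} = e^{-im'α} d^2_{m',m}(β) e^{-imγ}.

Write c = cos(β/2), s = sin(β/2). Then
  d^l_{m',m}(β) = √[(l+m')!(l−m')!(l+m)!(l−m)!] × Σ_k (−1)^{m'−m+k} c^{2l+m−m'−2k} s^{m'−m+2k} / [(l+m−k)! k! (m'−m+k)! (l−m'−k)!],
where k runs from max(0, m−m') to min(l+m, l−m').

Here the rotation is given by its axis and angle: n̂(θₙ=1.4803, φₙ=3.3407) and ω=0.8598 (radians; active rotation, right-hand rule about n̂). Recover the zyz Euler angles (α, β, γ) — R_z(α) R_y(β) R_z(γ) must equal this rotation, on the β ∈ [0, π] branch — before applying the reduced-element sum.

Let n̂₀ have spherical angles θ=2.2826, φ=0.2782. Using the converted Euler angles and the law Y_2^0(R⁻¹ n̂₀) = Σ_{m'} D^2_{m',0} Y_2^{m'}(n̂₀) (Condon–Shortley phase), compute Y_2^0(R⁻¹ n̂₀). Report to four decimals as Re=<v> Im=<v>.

Re=-0.1590 Im=0.0000

Axis–angle → zyz. n̂ = (sinθₙcosφₙ, sinθₙsinφₙ, cosθₙ) = (-0.976232, -0.196985, +0.090373), ω = 0.8598.
R = I cosω + sinω [n̂]ₓ + (1−cosω) n̂n̂ᵀ gives
  R = [+0.983682, -0.001668, -0.179908; +0.135285, +0.666070, +0.733518; +0.118608, -0.745888, +0.655426]
β = atan2(√(R₁₃²+R₂₃²), R₃₃) = 0.856049; α = atan2(R₂₃, R₁₃) mod 2π = 1.811316; γ = atan2(R₃₂, −R₃₁) mod 2π = 4.554694
Need the full column D^2_{m',0} for m'=−2..2 at α=1.8113, β=0.8560, γ=4.5547.
cos(β/2)=0.909787, sin(β/2)=0.415074
d^2_{-2,0}: single k=2 term ⇒ +0.349307;  D = -0.309666-0.161625i
d^2_{-1,0}: k∈[1..2] ⇒ +0.765634 -0.159365 = +0.606269;  D = -0.144418+0.588817i
d^2_{0,0}: k∈[0..2] ⇒ +0.685109 -0.570416 +0.029683 = +0.144376;  D = +0.144376+0.000000i
d^2_{1,0}: k∈[0..1] ⇒ -0.765634 +0.159365 = -0.606269;  D = +0.144418+0.588817i
d^2_{2,0}: single k=0 term ⇒ +0.349307;  D = -0.309666+0.161625i
Y_2^{m'}(θ=2.2826,φ=0.2782) and Σ D·Y over m':
  (-0.3097-0.1616i)·(+0.1881-0.1170i)  (-0.1444+0.5888i)·(-0.3674+0.1049i)  (+0.1444+0.0000i)·(+0.0883+0.0000i)  (+0.1444+0.5888i)·(+0.3674+0.1049i)  (-0.3097+0.1616i)·(+0.1881+0.1170i)
Y_2^0(R⁻¹ n̂) = -0.158981+0.000000i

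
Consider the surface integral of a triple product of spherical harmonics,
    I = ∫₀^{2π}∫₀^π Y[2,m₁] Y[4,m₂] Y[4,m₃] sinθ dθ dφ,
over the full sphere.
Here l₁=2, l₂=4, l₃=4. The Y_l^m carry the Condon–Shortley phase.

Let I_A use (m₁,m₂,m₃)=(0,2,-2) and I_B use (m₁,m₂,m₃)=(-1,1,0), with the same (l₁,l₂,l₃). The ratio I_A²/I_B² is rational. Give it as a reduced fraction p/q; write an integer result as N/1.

Same 2,4,4: normalisation and zero-m 3j drop out of the ratio.
A: Δ: 2! 2! 6! / 11! → 1/13860; sum: t=0:+1/2880 t=1:−1/120 t=2:+1/192 = -1/360; 3j²(2 4 4; 0 2 -2) = Δ·Π!·Σ² = 16/3465  (sign -1)
B: Δ: 2! 2! 6! / 11! → 1/13860; sum: t=1:−1/96 t=2:+1/72 = 1/288; 3j²(2 4 4; -1 1 0) = Δ·Π!·Σ² = 1/462  (sign +1)
I_A²/I_B² = (16/3465)/(1/462) = 32/15

32/15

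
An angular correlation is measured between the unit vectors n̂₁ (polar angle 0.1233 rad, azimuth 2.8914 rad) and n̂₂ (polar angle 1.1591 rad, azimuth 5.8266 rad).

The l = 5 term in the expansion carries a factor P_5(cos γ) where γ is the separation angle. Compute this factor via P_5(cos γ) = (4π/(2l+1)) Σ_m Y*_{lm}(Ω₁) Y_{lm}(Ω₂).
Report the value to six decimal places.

0.346614

Term-by-term m-sum for l=5 (normalisation 4π/11 = 1.142397):
  term(m=-5) = (-0.000002, -0.000003)   from Y*(Ω₁)=(-0.000004, 0.000012), Y(Ω₂)=(-0.196056, 0.227117)
  term(m=-4) = (0.000094, 0.000101)   from Y*(Ω₁)=(0.000180, -0.000281), Y(Ω₂)=(-0.104721, 0.400835)
  term(m=-3) = (-0.000484, -0.000345)   from Y*(Ω₁)=(-0.003701, 0.003452), Y(Ω₂)=(0.023458, 0.115108)
  term(m=-2) = (-0.013481, -0.005904)   from Y*(Ω₁)=(0.043630, -0.023857), Y(Ω₂)=(-0.180903, -0.234237)
  term(m=-1) = (0.060344, 0.012634)   from Y*(Ω₁)=(-0.289334, 0.073939), Y(Ω₂)=(-0.185302, -0.091021)
  term(m=+0) = (0.210468, 0.000000)   from Y*(Ω₁)=(0.831861, -0.000000), Y(Ω₂)=(0.253009, 0.000000)
  term(m=+1) = (0.060344, -0.012634)   from Y*(Ω₁)=(0.289334, 0.073939), Y(Ω₂)=(0.185302, -0.091021)
  term(m=+2) = (-0.013481, 0.005904)   from Y*(Ω₁)=(0.043630, 0.023857), Y(Ω₂)=(-0.180903, 0.234237)
  term(m=+3) = (-0.000484, 0.000345)   from Y*(Ω₁)=(0.003701, 0.003452), Y(Ω₂)=(-0.023458, 0.115108)
  term(m=+4) = (0.000094, -0.000101)   from Y*(Ω₁)=(0.000180, 0.000281), Y(Ω₂)=(-0.104721, -0.400835)
  term(m=+5) = (-0.000002, 0.000003)   from Y*(Ω₁)=(0.000004, 0.000012), Y(Ω₂)=(0.196056, 0.227117)
Σ over m = (0.303409, 0.000000); ×(4π/11) → (0.346614, 0.000000). Real part: 0.346614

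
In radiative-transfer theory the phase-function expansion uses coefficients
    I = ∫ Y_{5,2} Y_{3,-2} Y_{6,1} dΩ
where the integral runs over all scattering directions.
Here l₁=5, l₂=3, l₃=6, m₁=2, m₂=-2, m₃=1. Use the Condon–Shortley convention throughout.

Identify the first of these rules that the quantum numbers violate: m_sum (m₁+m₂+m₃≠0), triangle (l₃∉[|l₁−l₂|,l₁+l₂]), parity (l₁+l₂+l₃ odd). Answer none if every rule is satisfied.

m_sum

m₁+m₂+m₃ = 2 − 2 + 1 = 1  ✗
triangle: |5−3|=2 ≤ l₃=6 ≤ 5+3=8
parity: l₁+l₂+l₃ = 14 is even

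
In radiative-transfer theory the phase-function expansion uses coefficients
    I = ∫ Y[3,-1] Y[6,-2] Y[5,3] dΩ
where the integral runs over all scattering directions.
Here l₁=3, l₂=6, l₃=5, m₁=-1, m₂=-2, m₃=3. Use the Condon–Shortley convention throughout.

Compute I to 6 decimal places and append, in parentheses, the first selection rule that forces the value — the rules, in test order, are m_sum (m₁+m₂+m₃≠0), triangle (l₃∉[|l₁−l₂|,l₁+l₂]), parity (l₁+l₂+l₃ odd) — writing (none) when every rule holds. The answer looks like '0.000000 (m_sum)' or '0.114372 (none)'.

Checks pass: Σm=0; 14 even; l₃=5∈[3,9].
(2·3+1)(2·6+1)(2·5+1) = 1001
Δ: 4! 2! 8! / 15! → 1/675675
sum: t=1:−1/8640 t=2:+1/2304 t=3:−1/8640 = 7/34560
3j²(3 6 5; 0 0 0) = Δ·Π!·Σ² = 7/429  (sign -1)
sum: t=2:+1/11520 t=3:−1/30240 t=4:+1/1935360 = 1/18432
3j²(3 6 5; -1 -2 3) = Δ·Π!·Σ² = 7/429  (sign +1)
combine: 4πI² = 1001·7/429·7/429 = 343/1287
take √, sign -1: I = -0.14563067
No selection rule forces the value: the integral is nonzero (none).

-0.145631 (none)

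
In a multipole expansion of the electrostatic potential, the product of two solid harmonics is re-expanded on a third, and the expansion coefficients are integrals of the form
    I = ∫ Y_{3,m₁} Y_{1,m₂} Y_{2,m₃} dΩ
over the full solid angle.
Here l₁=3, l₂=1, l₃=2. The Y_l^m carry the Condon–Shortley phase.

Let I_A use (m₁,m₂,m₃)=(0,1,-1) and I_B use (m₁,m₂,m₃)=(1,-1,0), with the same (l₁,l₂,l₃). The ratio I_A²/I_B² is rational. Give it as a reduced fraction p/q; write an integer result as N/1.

1/2

Shared (l₁,l₂,l₃)=(3,1,2): N and (l;000)² cancel in I_A²/I_B².
A: Δ = 2!·4!·0!/7! = 1/105; Racah Σ t=2..2: t=2:+1/12 = 1/12; ⇒ 3j(3 1 2; 0 1 -1)² = 1/35, sgn -1
B: Δ = 2!·4!·0!/7! = 1/105; Racah Σ t=0..0: t=0:+1/8 = 1/8; ⇒ 3j(3 1 2; 1 -1 0)² = 2/35, sgn +1
I_A²/I_B² = (1/35)/(2/35) = 1/2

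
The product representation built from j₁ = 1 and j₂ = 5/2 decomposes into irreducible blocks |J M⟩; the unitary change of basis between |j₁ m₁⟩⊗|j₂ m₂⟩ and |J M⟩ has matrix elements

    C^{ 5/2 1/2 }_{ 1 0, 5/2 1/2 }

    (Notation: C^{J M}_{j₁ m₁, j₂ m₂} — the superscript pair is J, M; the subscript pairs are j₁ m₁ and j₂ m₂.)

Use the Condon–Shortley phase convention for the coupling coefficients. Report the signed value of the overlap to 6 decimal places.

√[6·1!1!4!/7! · 1!1!3!2!3!2!] = √(144/35)
  +(−1)^0/∏(0,1,1,3,0,1)! = 1/6  (running 1/6)
  +(−1)^1/∏(1,0,0,2,1,2)! = -1/4  (running -1/12)
⟨..|..⟩ = √(144/35)·(-1/12) = -0.169031

-0.169031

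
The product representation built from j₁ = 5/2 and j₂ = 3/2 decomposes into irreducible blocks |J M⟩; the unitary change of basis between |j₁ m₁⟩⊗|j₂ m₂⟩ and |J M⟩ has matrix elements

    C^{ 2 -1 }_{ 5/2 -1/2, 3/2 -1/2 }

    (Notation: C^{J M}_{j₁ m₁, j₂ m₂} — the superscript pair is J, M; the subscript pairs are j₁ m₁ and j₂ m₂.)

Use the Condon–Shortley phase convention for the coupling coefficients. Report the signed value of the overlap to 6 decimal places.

−√(25/84) ≈ -0.545545

triangle: 2!·3!·1!/7! = 12/5040
(j±m)!: 2!·3!·1!·2!·1!·3! = 144
prefactor² = (2J+1)·Δ·N² = 12/7
  k=0: +1/(0!·2!·3!·1!·0!·0!) = 1/12
  k=1: −1/(1!·1!·2!·0!·1!·1!) = -1/2
Σ = -5/12  ⇒  CG² = 12/7·(-5/12)² = 25/84
CG = −√(25/84) = -0.545545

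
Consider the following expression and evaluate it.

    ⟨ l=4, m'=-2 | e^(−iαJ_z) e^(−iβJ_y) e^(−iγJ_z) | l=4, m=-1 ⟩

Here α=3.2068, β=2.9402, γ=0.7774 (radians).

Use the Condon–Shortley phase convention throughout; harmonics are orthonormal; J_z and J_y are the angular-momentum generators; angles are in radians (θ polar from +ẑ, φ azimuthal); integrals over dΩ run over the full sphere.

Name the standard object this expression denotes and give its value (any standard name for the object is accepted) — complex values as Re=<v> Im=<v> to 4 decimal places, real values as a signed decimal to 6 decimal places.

This is a Wigner D-matrix element — the rotation-matrix element ⟨l m'| R(α,β,γ) |l m⟩ in the angular-momentum basis.
First d^4_{-2,-1}(β=2.9402), then the phase factors e^{-i(-2)α} and e^{-i(-1)γ}:
c=cos(2.940200/2)=0.100526, s=sin(2.940200/2)=0.994934; N=√[2·720·6·120]=1018.233765
The bounds max(0,m−m')=1 and min(l+m,l−m')=3 give 3 terms
  k=1: (−1)^0·1018.2338/(240)·0.1005^7·0.9949^1 = +0.000000
  k=2: (−1)^1·1018.2338/(48)·0.1005^5·0.9949^3 = -0.000214
  k=3: (−1)^2·1018.2338/(72)·0.1005^3·0.9949^5 = +0.014006
d^4_{-2,-1}(2.9402) = +0.000000 -0.000214 +0.014006 = +0.013792
Attach z-rotation phases: D = e^{-i(-2)(3.2068)}·(+0.013792)·e^{-i(-1)(0.7774)} = +0.008489+0.010871i

Wigner D-matrix element, Re=0.0085 Im=0.0109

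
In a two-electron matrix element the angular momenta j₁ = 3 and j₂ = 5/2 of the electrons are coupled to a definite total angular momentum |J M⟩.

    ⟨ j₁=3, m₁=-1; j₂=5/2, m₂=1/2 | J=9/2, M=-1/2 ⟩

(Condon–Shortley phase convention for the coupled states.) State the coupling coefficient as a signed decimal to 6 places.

triangle: 1!×5!×4!/11! = 2880/39916800
(j±m)!: 2!×4!×3!×2!×4!×5! = 1658880
prefactor² = (2J+1)×Δ×N² = 92160/77
  k=0: +1/(0!×1!×4!×3!×1!×1!) = 1/144
  k=1: −1/(1!×0!×3!×2!×2!×2!) = -1/48
Σ = -1/72  ⇒  CG² = 92160/77×(-1/72)² = 160/693
CG = −√(160/693) = -0.480500

−√(160/693) ≈ -0.480500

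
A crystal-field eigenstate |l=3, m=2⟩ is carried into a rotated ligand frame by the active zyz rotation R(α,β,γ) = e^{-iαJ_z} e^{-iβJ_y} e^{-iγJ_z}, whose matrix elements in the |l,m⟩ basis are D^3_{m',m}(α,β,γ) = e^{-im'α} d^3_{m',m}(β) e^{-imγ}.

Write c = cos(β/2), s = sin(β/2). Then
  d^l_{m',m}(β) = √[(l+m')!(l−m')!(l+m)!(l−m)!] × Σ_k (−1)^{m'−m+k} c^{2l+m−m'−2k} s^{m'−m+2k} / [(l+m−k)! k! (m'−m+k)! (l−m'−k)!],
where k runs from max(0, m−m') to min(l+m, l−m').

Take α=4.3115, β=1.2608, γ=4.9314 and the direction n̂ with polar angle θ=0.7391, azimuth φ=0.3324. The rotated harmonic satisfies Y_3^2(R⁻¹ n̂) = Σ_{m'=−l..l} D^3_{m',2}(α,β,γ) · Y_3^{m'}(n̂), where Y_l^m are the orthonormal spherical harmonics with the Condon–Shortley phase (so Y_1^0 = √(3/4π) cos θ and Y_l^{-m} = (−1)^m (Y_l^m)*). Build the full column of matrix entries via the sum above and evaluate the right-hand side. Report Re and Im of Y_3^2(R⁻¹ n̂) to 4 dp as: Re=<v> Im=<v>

Re=0.0119 Im=-0.1994

Need the full column D^3_{m',2} for m'=−3..3 at α=4.3115, β=1.2608, γ=4.9314.
cos(β/2)=0.807792, sin(β/2)=0.589468
d^3_{-3,2}: single k=5 term ⇒ +0.140824;  D = -0.140480+0.009835i
d^3_{-2,2}: k∈[4..5] ⇒ +0.393921 -0.041953 = +0.351969;  D = +0.114385-0.332863i
d^3_{-1,2}: k∈[3..4] ⇒ +0.682824 -0.181803 = +0.501021;  D = +0.372718+0.334819i
d^3_{0,2}: k∈[2..3] ⇒ +0.810361 -0.431519 = +0.378842;  D = -0.343076+0.160686i
d^3_{1,2}: k∈[1..2] ⇒ +0.641147 -0.682824 = -0.041677;  D = +0.001547+0.041649i
d^3_{2,2}: k∈[0..1] ⇒ +0.277841 -0.739755 = -0.461914;  D = -0.431690-0.164343i
d^3_{3,2}: single k=0 term ⇒ -0.496630;  D = +0.343807-0.358382i
Y_3^{m'}(θ=0.7391,φ=0.3324) and Σ D·Y over m':
  (-0.1405+0.0098i)·(+0.0692-0.1071i)  (+0.1144-0.3329i)·(+0.2698-0.2114i)  (+0.3727+0.3348i)·(+0.3562-0.1230i)  (-0.3431+0.1607i)·(-0.0741+0.0000i)  (+0.0015+0.0416i)·(-0.3562-0.1230i)  (-0.4317-0.1643i)·(+0.2698+0.2114i)  (+0.3438-0.3584i)·(-0.0692-0.1071i)
Y_3^2(R⁻¹ n̂) = +0.011887-0.199381i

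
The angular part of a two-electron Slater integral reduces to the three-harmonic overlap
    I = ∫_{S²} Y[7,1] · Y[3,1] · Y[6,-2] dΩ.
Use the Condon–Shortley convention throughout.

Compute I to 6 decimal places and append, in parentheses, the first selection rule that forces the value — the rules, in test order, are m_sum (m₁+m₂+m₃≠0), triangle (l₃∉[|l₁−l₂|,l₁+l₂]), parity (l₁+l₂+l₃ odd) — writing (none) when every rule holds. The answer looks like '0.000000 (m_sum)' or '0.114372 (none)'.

0.062364 (none)

Checks pass: Σm=0; 16 even; l₃=6∈[4,10].
(2·7+1)(2·3+1)(2·6+1) = 1365
Δ: 4! 10! 2! / 17! → 1/2042040
sum: t=1:−1/207360 t=2:+1/57600 t=3:−1/207360 = 1/129600
3j²(7 3 6; 0 0 0) = Δ·Π!·Σ² = 168/12155  (sign +1)
sum: t=2:+1/138240 t=3:−1/181440 t=4:+1/3870720 = 23/11612160
3j²(7 3 6; 1 1 -2) = Δ·Π!·Σ² = 529/204204  (sign +1)
combine: 4πI² = 1365·168/12155·529/204204 = 22218/454597
take √, sign +1: I = 0.06236404
No selection rule forces the value: the integral is nonzero (none).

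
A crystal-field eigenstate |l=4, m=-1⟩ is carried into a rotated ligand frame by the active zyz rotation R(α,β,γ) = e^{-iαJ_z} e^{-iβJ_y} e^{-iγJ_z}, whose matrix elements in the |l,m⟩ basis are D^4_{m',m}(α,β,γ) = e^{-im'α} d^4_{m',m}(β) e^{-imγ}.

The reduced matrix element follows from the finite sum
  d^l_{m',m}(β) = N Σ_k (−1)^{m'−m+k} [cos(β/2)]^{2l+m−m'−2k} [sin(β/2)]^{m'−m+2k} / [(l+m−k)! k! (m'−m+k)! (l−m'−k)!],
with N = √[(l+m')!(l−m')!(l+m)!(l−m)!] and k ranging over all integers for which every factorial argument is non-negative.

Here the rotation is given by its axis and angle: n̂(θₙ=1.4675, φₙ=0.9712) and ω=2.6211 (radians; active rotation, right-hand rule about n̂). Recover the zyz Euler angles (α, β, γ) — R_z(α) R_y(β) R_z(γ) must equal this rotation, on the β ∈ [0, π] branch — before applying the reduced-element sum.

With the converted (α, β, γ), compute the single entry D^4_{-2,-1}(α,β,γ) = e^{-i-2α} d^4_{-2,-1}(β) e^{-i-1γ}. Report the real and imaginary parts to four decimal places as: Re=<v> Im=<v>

Re=0.1870 Im=0.1043

Axis–angle → zyz. n̂ = (sinθₙcosφₙ, sinθₙsinφₙ, cosθₙ) = (+0.561301, +0.821163, +0.103113), ω = 2.6211.
R = I cosω + sinω [n̂]ₓ + (1−cosω) n̂n̂ᵀ gives
  R = [-0.279178, +0.809523, +0.516461; +0.912081, +0.391747, -0.121008; -0.300280, +0.437271, -0.847718]
β = atan2(√(R₁₃²+R₂₃²), R₃₃) = 2.582464; α = atan2(R₂₃, R₁₃) mod 2π = 6.053035; γ = atan2(R₃₂, −R₃₁) mod 2π = 0.969043
Split into d^4_{-2,-1}(β=2.5825) × two z-phases.
c=cos(2.582464/2)=0.275937, s=sin(2.582464/2)=0.961176; N=√[2·720·6·120]=1018.233765
k∈{1,2,3} keeps every argument non-negative
  k=1: (−1)^0·1018.2338/(240)·0.2759^7·0.9612^1 = +0.000497
  k=2: (−1)^1·1018.2338/(48)·0.2759^5·0.9612^3 = -0.030134
  k=3: (−1)^2·1018.2338/(72)·0.2759^3·0.9612^5 = +0.243757
d^4_{-2,-1}(2.5825) = +0.000497 -0.030134 +0.243757 = +0.214120
Attach z-rotation phases: D = e^{-i(-2)(6.0530)}·(+0.214120)·e^{-i(-1)(0.9690)} = +0.187003+0.104293i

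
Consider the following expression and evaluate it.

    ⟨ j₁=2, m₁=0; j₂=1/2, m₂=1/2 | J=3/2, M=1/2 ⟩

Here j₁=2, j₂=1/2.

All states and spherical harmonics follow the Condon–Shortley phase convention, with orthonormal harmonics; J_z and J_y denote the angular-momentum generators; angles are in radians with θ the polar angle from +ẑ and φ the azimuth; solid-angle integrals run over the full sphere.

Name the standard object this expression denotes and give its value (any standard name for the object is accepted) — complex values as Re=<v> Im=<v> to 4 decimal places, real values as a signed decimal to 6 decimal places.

This is a Clebsch–Gordan (vector-coupling) coefficient.
√[4·1!3!0!/5! · 2!2!1!0!2!1!] = √(8/5)
  +(−1)^1/∏(1,0,1,0,2,0)! = -1/2  (running -1/2)
⟨..|..⟩ = √(8/5)·(-1/2) = -0.632456

Clebsch–Gordan coefficient, −√(2/5) ≈ -0.632456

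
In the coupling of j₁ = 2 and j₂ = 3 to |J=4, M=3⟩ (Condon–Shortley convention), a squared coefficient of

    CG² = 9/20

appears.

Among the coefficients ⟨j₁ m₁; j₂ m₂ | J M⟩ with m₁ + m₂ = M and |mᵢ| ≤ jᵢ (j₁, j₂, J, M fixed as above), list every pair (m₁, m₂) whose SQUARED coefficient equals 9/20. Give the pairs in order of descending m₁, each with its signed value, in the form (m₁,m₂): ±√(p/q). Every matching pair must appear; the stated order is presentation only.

Admissible pairs with m₁+m₂ = M = 3: (0,3), (1,2), (2,1)
  (m₁,m₂)=(2,1): CG² = 1/2, CG = +√(1/2)
  (m₁,m₂)=(1,2): CG² = 1/20, CG = −√(1/20)
  (m₁,m₂)=(0,3): CG² = 9/20, CG = −√(9/20)   ← matches the target
Pairs with CG² = 9/20: (0,3): −√(9/20)

(0,3): −√(9/20)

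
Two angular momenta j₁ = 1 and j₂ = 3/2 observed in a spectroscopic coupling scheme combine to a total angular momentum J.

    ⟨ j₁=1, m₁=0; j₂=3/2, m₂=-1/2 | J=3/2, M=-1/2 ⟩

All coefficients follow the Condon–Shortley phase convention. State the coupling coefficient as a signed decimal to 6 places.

+0.258199  (= +√(1/15))

j₁+j₂−J=1  J+j₁−j₂=1  J−j₁+j₂=2  j₁+j₂+J+1=5
(j₁±m₁, j₂±m₂, J±M) = (1,1,1,2,1,2)
P² = 4/15
sum k=0..1:
  [0] +1/1 = 1
  [1] −1/2 = -1/2
S = 1/2
C² = P²·S² = 1/15 ; C = +0.258199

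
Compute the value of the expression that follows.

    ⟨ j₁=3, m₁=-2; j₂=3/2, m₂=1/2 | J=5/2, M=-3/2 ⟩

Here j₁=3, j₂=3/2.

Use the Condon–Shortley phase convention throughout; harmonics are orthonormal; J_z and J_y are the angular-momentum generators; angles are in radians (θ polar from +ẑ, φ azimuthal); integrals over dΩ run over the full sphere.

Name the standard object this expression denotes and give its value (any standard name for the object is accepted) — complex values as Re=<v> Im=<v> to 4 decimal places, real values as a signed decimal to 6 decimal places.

Clebsch–Gordan coefficient, +√(1/14) ≈ +0.267261

This is a Clebsch–Gordan (vector-coupling) coefficient.
j₁+j₂−J=2  J+j₁−j₂=4  J−j₁+j₂=1  j₁+j₂+J+1=8
(j₁±m₁, j₂±m₂, J±M) = (1,5,2,1,1,4)
P² = 288/7
sum k=1..2:
  [1] −1/24 = -1/24
  [2] +1/12 = 1/12
S = 1/24
C² = P²·S² = 1/14 ; C = +0.267261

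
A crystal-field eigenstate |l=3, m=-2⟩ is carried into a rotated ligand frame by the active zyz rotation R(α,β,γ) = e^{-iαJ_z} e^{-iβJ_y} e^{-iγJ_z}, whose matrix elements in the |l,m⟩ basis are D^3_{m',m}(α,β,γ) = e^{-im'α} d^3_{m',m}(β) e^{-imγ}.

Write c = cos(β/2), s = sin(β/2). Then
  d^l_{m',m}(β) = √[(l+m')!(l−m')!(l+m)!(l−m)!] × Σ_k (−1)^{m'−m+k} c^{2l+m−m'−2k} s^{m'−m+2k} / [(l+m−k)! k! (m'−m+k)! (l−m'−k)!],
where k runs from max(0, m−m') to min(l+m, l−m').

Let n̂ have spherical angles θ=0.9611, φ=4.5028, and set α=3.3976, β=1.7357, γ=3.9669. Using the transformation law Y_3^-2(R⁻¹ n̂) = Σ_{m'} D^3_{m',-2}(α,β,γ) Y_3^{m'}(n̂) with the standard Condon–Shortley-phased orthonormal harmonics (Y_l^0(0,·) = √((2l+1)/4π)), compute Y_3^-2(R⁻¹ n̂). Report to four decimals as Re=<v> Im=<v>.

Re=-0.2479 Im=-0.0600

Need the full column D^3_{m',-2} for m'=−3..3 at α=3.3976, β=1.7357, γ=3.9669.
cos(β/2)=0.646468, sin(β/2)=0.762941
d^3_{-3,-2}: single k=1 term ⇒ +0.211010;  D = +0.158226-0.139605i
d^3_{-2,-2}: k∈[0..1] ⇒ +0.072993 -0.508324 = -0.435331;  D = +0.242864-0.361289i
d^3_{-1,-2}: k∈[0..1] ⇒ -0.272413 +0.758830 = +0.486417;  D = +0.160298-0.459245i
d^3_{0,-2}: k∈[0..1] ⇒ +0.556841 -0.775566 = -0.218724;  D = +0.017440-0.218028i
d^3_{1,-2}: k∈[0..1] ⇒ -0.758830 +0.528447 = -0.230383;  D = +0.040381+0.226816i
d^3_{2,-2}: k∈[0..1] ⇒ +0.707991 -0.197217 = +0.510774;  D = +0.213946+0.463807i
d^3_{3,-2}: single k=0 term ⇒ -0.409333;  D = +0.259988+0.316164i
Y_3^{m'}(θ=0.9611,φ=4.5028) and Σ D·Y over m':
  (+0.1582-0.1396i)·(+0.1352-0.1859i)  (+0.2429-0.3613i)·(-0.3593-0.1601i)  (+0.1603-0.4592i)·(-0.0353+0.1657i)  (+0.0174-0.2180i)·(-0.2907+0.0000i)  (+0.0404+0.2268i)·(+0.0353+0.1657i)  (+0.2139+0.4638i)·(-0.3593+0.1601i)  (+0.2600+0.3162i)·(-0.1352-0.1859i)
Y_3^-2(R⁻¹ n̂) = -0.247917-0.060017i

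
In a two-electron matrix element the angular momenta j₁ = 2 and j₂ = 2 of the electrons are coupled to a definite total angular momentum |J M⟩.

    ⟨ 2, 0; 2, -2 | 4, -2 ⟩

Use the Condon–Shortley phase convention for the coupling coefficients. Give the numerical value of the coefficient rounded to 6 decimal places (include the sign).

+0.462910

triangle: 0!·4!·4!/9! = 576/362880
(j±m)!: 2!·2!·0!·4!·2!·6! = 138240
prefactor² = (2J+1)·Δ·N² = 13824/7
  k=0: +1/(0!·0!·2!·0!·2!·4!) = 1/96
Σ = 1/96  ⇒  CG² = 13824/7·(1/96)² = 3/14
CG = +√(3/14) = +0.462910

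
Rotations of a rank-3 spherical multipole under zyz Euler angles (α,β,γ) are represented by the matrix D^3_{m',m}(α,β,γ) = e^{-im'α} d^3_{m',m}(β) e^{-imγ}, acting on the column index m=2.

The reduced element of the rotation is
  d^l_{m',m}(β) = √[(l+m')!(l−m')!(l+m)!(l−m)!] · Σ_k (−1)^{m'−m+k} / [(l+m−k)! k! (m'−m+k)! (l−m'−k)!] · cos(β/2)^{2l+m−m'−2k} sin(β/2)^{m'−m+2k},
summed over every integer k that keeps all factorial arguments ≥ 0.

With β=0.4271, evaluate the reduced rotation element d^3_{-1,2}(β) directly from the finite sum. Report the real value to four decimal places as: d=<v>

d^3_{-1,2}(β=0.4271) via the finite sum:
Half-angle: c=0.977285, s=0.211931. N=√(2·24·120·1)=75.894664
k: max(0,(2)−(-1))=3 … min(3+(2),3−(-1))=4
  k=3: (−1)^0·75.8947/(12)·0.9773^3·0.2119^3 = +0.056192
  k=4: (−1)^1·75.8947/(24)·0.9773^1·0.2119^5 = -0.001321
d^3_{-1,2}(0.4271) = +0.056192 -0.001321 = +0.054871

d=0.0549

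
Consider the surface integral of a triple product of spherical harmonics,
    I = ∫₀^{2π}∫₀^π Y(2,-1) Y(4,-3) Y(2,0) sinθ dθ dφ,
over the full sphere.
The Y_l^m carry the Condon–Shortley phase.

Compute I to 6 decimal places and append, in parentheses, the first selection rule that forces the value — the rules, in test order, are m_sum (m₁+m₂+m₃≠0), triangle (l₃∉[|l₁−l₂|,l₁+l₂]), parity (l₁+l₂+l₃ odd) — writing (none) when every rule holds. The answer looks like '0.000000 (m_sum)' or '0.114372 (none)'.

Σmᵢ = -4 ≠ 0, so the φ-integral vanishes; I = 0

0.000000 (m_sum)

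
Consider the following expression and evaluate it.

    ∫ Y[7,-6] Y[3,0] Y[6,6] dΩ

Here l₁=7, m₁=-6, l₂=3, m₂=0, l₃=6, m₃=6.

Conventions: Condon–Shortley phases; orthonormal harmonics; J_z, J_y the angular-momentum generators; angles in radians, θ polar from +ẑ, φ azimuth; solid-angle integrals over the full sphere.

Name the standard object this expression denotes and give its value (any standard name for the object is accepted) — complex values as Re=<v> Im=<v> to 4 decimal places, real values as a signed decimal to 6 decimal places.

Gaunt coefficient, -0.204043

This is a Gaunt coefficient — the integral of a triple product of spherical harmonics over the sphere.
m-sum 0 ✓  L=16 even ✓  4≤6≤10 ✓
Π(2lᵢ+1) = 15×7×13 = 1365
triangle coeff Δ(7,3,6) = 1/2042040
Σ_t [1,3]: t=1:−1/207360 t=2:+1/57600 t=3:−1/207360 = 1/129600
(3j)²=168/12155 [(7 3 6; 0 0 0)], sign=+1
Σ_t [3,3]: t=3:−1/43545600 = -1/43545600
(3j)²=33/1190 [(7 3 6; -6 0 6)], sign=-1
⇒ 4πI² = 756/1445
I = (-1)√(756/1445/(4π)) = -0.20404316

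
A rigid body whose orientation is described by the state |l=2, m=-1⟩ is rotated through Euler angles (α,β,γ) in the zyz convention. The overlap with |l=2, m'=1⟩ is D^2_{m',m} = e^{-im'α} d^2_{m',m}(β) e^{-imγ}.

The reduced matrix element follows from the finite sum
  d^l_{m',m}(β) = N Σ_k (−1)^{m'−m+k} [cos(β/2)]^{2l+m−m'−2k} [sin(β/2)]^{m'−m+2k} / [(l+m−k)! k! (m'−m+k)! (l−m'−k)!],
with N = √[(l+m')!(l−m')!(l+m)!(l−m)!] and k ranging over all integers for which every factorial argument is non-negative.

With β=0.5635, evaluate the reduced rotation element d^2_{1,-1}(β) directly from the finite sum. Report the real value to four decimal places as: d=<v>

d=0.2080

d^2_{1,-1}(β=0.5635) via the finite sum:
With c≡cos(β/2)=0.960570 and s≡sin(β/2)=0.278037, N=[6·1·1·6]^{1/2}=6.000000
The bounds max(0,m−m')=0 and min(l+m,l−m')=1 give 2 terms
  k=0: (−1)^2·6.0000/(2)·0.9606^2·0.2780^2 = +0.213986
  k=1: (−1)^3·6.0000/(6)·0.9606^0·0.2780^4 = -0.005976
d^2_{1,-1}(0.5635) = +0.213986 -0.005976 = +0.208010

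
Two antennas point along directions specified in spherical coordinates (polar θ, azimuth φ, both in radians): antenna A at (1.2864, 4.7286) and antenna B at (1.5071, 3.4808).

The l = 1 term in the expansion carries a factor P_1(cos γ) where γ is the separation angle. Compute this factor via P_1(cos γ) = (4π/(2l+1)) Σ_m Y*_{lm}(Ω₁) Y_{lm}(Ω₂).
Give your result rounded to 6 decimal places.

Term-by-term m-sum for l=1 (normalisation 4π/3 = 4.188790):
  [-1]  conj(Y_{1,-1})(Ω₁) = +0.005376-0.331572i ; Y_{1,-1}(Ω₂) = -0.325147+0.114726i ; Δ = +0.036292+0.108426i
  [+0]  conj(Y_{1,0})(Ω₁) = +0.137091-0.000000i ; Y_{1,0}(Ω₂) = +0.031101+0.000000i ; Δ = +0.004264+0.000000i
  [+1]  conj(Y_{1,1})(Ω₁) = -0.005376-0.331572i ; Y_{1,1}(Ω₂) = +0.325147+0.114726i ; Δ = +0.036292-0.108426i
Σ over m = +0.076848+0.000000i; ×(4π/3) → +0.321901+0.000000i. Real part: 0.321901

0.321901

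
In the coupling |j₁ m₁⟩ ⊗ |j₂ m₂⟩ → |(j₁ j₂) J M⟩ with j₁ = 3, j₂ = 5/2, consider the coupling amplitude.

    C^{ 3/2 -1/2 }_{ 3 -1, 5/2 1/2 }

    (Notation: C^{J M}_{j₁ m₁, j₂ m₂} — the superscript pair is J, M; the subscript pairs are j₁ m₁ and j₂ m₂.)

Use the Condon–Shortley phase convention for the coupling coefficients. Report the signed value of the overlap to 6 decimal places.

−√(1/105) ≈ -0.097590

√[4·4!2!1!/8! · 2!4!3!2!1!2!] = √(192/35)
  +(−1)^2/∏(2,2,2,1,0,0)! = 1/8  (running 1/8)
  +(−1)^3/∏(3,1,1,0,1,1)! = -1/6  (running -1/24)
⟨..|..⟩ = √(192/35)·(-1/24) = -0.097590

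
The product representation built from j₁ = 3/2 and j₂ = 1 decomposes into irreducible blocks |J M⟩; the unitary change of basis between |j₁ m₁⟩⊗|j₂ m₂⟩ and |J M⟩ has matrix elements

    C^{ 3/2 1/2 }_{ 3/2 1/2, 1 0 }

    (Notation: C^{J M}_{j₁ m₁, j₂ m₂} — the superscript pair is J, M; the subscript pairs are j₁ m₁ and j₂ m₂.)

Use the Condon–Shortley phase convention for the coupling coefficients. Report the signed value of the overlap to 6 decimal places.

√[4·1!2!1!/5! · 2!1!1!1!2!1!] = √(4/15)
  +(−1)^0/∏(0,1,1,1,1,0)! = 1  (running 1)
  +(−1)^1/∏(1,0,0,0,2,1)! = -1/2  (running 1/2)
⟨..|..⟩ = √(4/15)·(1/2) = +0.258199

+√(1/15) = +0.258199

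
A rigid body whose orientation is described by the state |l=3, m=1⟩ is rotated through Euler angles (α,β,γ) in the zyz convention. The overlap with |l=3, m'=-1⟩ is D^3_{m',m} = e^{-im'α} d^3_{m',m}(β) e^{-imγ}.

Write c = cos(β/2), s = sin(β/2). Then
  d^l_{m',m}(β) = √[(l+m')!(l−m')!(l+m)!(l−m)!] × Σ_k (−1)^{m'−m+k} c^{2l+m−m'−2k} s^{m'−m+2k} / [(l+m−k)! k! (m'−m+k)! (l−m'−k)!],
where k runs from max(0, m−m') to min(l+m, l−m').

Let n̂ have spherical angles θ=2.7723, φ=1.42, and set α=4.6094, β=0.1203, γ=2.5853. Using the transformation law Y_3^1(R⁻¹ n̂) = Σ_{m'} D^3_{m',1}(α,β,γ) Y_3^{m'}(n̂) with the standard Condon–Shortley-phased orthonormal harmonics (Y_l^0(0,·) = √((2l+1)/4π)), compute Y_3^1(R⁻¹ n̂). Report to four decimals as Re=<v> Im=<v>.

Need the full column D^3_{m',1} for m'=−3..3 at α=4.6094, β=0.1203, γ=2.5853.
cos(β/2)=0.998192, sin(β/2)=0.060114
d^3_{-3,1}: single k=4 term ⇒ +0.000050;  D = +0.000012-0.000049i
d^3_{-2,1}: k∈[3..4] ⇒ +0.001366 -0.000002 = +0.001364;  D = +0.001281+0.000468i
d^3_{-1,1}: k∈[2..4] ⇒ +0.021526 -0.000104 +0.000000 = +0.021422;  D = -0.009381+0.019258i
d^3_{0,1}: k∈[1..3] ⇒ +0.206364 -0.002245 +0.000003 = +0.204121;  D = -0.173344-0.107785i
d^3_{1,1}: k∈[0..2] ⇒ +0.989198 -0.028701 +0.000078 = +0.960575;  D = +0.588400-0.759270i
d^3_{2,1}: k∈[0..1] ⇒ -0.188384 +0.001366 = -0.187017;  D = -0.135264-0.129148i
d^3_{3,1}: single k=0 term ⇒ +0.013895;  D = -0.010578+0.009010i
Y_3^{m'}(θ=2.7723,φ=1.42) and Σ D·Y over m':
  (+0.0000-0.0000i)·(-0.0086+0.0176i)  (+0.0013+0.0005i)·(+0.1186+0.0369i)  (-0.0094+0.0193i)·(+0.0587-0.3862i)  (-0.1733-0.1078i)·(-0.4693+0.0000i)  (+0.5884-0.7593i)·(-0.0587-0.3862i)  (-0.1353-0.1291i)·(+0.1186-0.0369i)  (-0.0106+0.0090i)·(+0.0086+0.0176i)
Y_3^1(R⁻¹ n̂) = -0.260426-0.137670i

Re=-0.2604 Im=-0.1377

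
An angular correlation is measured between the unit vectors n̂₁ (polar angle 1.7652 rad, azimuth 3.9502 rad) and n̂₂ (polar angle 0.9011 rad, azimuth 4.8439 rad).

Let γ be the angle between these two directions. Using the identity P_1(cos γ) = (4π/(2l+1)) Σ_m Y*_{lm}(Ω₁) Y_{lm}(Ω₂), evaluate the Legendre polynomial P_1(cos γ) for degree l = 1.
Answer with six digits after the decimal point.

0.362038

Term-by-term m-sum for l=1 (normalisation 4π/3 = 4.188790):
  m=-1: (-0.23407 - 0.24520j) × (0.03552 + 0.26853j) = 0.05753 - 0.07157j  (running Σ = 0.05753 - 0.07157j)
  m=0: (-0.09439 + 0.00000j) × (0.30330 + 0.00000j) = -0.02863 + 0.00000j  (running Σ = 0.02890 - 0.07157j)
  m=1: (0.23407 - 0.24520j) × (-0.03552 + 0.26853j) = 0.05753 + 0.07157j  (running Σ = 0.08643 + 0.00000j)
Accumulated sum 0.08643 + 0.00000j; after 4π/(2l+1) scaling, 0.36204 + 0.00000j ⇒ P_1 = 0.362038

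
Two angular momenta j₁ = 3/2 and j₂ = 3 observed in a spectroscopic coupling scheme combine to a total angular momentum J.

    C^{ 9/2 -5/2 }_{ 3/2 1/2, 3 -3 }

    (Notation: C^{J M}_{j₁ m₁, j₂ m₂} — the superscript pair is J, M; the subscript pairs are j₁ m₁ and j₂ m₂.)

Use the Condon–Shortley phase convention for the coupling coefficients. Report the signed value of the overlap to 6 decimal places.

+√(1/12) ≈ +0.288675

√[10·0!3!6!/10! · 2!1!0!6!2!7!] = √(172800)
  +(−1)^0/∏(0,0,1,0,2,6)! = 1/1440  (running 1/1440)
⟨..|..⟩ = √(172800)·(1/1440) = +0.288675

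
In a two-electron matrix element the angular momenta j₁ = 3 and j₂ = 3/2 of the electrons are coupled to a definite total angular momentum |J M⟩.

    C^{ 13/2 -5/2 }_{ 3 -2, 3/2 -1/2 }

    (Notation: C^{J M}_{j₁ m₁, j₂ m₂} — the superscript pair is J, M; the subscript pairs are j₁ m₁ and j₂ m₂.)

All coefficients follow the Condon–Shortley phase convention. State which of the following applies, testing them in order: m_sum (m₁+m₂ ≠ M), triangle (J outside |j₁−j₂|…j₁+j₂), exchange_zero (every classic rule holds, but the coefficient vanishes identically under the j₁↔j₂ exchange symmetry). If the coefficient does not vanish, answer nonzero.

triangle

m-sum: m₁+m₂ = -2+(-1/2) = -5/2, M = -5/2  ✓
triangle: need |j₁−j₂| ≤ J ≤ j₁+j₂, i.e. J ∈ [3/2, 9/2]; J = 13/2 is outside ✗ ⇒ coefficient is 0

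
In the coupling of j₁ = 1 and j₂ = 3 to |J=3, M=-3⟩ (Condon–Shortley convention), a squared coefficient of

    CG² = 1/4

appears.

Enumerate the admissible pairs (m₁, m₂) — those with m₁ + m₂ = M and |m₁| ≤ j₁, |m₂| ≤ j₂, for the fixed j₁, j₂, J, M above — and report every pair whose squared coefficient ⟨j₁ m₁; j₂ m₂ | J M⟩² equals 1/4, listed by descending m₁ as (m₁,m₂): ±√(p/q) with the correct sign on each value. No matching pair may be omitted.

(-1,-2): −√(1/4)

Admissible pairs with m₁+m₂ = M = -3: (-1,-2), (0,-3)
  (m₁,m₂)=(0,-3): CG² = 3/4, CG = +√(3/4)
  (m₁,m₂)=(-1,-2): CG² = 1/4, CG = −√(1/4)   ← matches the target
Pairs with CG² = 1/4: (-1,-2): −√(1/4)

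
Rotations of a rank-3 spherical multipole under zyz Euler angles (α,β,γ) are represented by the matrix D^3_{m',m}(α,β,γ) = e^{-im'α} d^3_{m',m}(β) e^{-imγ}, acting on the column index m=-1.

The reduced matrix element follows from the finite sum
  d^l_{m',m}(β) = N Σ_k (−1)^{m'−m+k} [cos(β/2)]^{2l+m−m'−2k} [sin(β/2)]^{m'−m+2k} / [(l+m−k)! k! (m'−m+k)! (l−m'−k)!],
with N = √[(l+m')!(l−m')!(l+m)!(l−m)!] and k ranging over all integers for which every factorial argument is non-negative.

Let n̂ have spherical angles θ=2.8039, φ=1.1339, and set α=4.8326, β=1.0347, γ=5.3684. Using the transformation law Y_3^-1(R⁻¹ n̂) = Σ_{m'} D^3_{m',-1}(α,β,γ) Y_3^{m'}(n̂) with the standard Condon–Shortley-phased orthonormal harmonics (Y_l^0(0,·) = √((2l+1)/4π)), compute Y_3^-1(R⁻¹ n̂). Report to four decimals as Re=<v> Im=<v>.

Re=0.1404 Im=-0.3326

Need the full column D^3_{m',-1} for m'=−3..3 at α=4.8326, β=1.0347, γ=5.3684.
cos(β/2)=0.869133, sin(β/2)=0.494579
d^3_{-3,-1}: single k=2 term ⇒ +0.540581;  D = +0.284466+0.459682i
d^3_{-2,-1}: k∈[1..2] ⇒ +0.775651 -0.502336 = +0.273314;  D = -0.213487+0.170658i
d^3_{-1,-1}: k∈[0..2] ⇒ +0.431039 -1.116620 +0.271185 = -0.414396;  D = +0.295699+0.290321i
d^3_{0,-1}: k∈[0..2] ⇒ -0.849683 +0.825423 -0.089095 = -0.113355;  D = -0.069142+0.089826i
d^3_{1,-1}: k∈[0..2] ⇒ +0.837465 -0.361580 +0.014636 = +0.490521;  D = +0.421780+0.250425i
d^3_{2,-1}: k∈[0..1] ⇒ -0.502336 +0.081332 = -0.421004;  D = +0.169972-0.385168i
d^3_{3,-1}: single k=0 term ⇒ +0.175049;  D = -0.167468-0.050957i
Y_3^{m'}(θ=2.8039,φ=1.1339) and Σ D·Y over m':
  (+0.2845+0.4597i)·(-0.0147+0.0039i)  (-0.2135+0.1707i)·(+0.0679+0.0812i)  (+0.2957+0.2903i)·(+0.1564-0.3348i)  (-0.0691+0.0898i)·(-0.5110+0.0000i)  (+0.4218+0.2504i)·(-0.1564-0.3348i)  (+0.1700-0.3852i)·(+0.0679-0.0812i)  (-0.1675-0.0510i)·(+0.0147+0.0039i)
Y_3^-1(R⁻¹ n̂) = +0.140378-0.332609i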